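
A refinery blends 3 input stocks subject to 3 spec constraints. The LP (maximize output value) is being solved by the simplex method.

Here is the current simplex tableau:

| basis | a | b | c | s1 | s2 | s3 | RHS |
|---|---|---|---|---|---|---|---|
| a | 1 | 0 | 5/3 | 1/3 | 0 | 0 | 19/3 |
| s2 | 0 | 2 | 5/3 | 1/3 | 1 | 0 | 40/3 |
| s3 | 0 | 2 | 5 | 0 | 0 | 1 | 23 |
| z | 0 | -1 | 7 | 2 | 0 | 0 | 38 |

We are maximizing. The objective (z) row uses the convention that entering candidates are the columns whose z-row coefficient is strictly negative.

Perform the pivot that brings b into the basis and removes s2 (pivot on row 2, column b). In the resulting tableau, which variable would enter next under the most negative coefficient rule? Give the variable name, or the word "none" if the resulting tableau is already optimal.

Pivot element 2. New z-row = old z-row − (-1)·(row 2/2).
Updated z-row coefficients: a: 0, b: 0, c: 47/6, s1: 13/6, s2: 1/2, s3: 0.
No coefficient is strictly negative; the tableau after this pivot is optimal.

none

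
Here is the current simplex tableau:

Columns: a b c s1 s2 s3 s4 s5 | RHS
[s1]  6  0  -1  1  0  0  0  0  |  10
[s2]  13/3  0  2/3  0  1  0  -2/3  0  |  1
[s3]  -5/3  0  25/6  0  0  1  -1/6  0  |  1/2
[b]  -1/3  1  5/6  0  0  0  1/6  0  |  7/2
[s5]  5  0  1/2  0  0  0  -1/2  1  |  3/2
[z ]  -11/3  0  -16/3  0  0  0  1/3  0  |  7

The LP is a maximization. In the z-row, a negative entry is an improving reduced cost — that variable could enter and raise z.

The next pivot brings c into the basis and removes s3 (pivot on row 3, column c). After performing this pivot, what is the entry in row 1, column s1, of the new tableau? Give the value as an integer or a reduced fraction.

1

Pivot element is row 3, column c: 25/6.
Normalize row 3: new (row 3, s1) = 0/(25/6) = 0.
row 1 ← row 1 − (-1)·(new row 3): 1 − (-1)·0 = 1.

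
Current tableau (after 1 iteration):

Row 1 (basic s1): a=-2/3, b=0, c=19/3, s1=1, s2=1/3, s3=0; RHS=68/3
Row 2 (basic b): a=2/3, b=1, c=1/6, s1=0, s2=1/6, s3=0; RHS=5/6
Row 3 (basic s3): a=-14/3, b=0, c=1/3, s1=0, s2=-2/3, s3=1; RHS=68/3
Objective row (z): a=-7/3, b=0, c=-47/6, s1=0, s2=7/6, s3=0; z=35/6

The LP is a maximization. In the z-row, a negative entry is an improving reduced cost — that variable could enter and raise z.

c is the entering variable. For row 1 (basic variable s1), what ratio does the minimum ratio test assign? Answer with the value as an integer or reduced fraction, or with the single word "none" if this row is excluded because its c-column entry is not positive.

Ratio = RHS / (c entry) = (68/3) / (19/3) = 68/19.

68/19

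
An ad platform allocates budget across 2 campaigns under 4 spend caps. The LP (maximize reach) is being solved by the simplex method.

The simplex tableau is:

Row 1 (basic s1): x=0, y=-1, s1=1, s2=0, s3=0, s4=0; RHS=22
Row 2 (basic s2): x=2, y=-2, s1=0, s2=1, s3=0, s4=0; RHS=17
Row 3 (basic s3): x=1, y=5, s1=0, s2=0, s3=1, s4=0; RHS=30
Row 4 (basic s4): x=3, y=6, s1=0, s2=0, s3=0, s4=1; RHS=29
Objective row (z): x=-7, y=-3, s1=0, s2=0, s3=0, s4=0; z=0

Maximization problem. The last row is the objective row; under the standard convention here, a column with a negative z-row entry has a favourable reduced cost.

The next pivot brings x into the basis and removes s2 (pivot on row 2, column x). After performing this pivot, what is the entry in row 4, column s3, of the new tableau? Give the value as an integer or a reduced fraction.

Pivot element is row 2, column x: 2.
Normalize row 2: new (row 2, s3) = 0/2 = 0.
row 4 ← row 4 − 3·(new row 2): 0 − 3·0 = 0.

0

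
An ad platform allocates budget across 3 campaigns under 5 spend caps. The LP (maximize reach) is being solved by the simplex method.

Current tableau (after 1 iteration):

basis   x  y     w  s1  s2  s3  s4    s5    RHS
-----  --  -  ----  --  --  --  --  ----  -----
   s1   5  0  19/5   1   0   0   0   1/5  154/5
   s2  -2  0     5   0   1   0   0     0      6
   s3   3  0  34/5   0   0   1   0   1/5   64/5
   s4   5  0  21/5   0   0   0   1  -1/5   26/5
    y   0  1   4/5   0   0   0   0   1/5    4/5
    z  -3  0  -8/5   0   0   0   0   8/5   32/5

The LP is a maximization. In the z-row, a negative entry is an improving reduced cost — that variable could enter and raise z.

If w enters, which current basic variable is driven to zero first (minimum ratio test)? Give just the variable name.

y

Ratios: row 1 (s1): (154/5)/(19/5) = 154/19; row 2 (s2): 6/5 = 6/5; row 3 (s3): (64/5)/(34/5) = 32/17; row 4 (s4): (26/5)/(21/5) = 26/21; row 5 (y): (4/5)/(4/5) = 1.
Minimum ratio 1 is in the y row, so y leaves.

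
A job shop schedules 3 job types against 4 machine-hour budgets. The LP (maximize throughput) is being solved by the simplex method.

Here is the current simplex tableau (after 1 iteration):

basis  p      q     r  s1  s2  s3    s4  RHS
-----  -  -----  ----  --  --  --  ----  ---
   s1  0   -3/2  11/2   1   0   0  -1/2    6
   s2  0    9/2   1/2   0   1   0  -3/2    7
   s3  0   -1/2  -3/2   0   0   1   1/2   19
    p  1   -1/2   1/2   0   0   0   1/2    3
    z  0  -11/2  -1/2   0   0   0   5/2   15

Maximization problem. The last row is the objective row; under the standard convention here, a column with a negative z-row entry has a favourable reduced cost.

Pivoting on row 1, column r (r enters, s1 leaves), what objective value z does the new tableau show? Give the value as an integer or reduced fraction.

171/11

Minimum ratio for r: 6/(11/2) = 12/11.
z changes by −(z-row coeff of r)·ratio = −(-1/2)·(12/11) = 6/11.
New z = 15 + (6/11) = 171/11.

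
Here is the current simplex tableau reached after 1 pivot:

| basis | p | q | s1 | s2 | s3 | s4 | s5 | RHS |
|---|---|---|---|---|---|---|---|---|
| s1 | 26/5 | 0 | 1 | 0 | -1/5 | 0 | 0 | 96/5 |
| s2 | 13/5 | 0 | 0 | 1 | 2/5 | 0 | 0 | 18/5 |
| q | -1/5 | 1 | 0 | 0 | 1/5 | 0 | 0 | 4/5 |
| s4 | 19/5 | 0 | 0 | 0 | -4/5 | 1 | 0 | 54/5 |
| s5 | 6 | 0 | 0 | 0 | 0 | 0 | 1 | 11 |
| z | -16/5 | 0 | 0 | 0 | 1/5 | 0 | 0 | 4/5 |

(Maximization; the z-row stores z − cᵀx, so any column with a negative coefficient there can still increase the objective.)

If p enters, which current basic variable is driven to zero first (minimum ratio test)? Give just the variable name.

s2

Ratios: row 1 (s1): (96/5)/(26/5) = 48/13; row 2 (s2): (18/5)/(13/5) = 18/13; row 3 (q): entry -1/5 ≤ 0, skip; row 4 (s4): (54/5)/(19/5) = 54/19; row 5 (s5): 11/6 = 11/6.
Minimum ratio 18/13 is in the s2 row, so s2 leaves.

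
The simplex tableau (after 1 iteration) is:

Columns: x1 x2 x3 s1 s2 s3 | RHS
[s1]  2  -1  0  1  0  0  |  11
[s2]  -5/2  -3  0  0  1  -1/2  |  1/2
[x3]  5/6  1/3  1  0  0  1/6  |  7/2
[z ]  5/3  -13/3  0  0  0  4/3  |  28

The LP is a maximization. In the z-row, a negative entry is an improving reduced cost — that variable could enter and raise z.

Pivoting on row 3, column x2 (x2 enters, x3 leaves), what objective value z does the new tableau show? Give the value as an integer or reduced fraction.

147/2

Minimum ratio for x2: (7/2)/(1/3) = 21/2.
z changes by −(z-row coeff of x2)·ratio = −(-13/3)·(21/2) = 91/2.
New z = 28 + (91/2) = 147/2.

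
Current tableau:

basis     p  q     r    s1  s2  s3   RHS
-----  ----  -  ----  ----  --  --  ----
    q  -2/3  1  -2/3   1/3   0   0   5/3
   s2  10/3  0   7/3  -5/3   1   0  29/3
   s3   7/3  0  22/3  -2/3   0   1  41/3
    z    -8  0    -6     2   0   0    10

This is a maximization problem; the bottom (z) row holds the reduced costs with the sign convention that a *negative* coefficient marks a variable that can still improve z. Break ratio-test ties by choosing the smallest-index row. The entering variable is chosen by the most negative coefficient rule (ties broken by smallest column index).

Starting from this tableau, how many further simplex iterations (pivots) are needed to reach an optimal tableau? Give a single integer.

pivot: p in, s2 out → z = 166/5
pivot: s1 in, s3 out → z = 304/5
pivot: s2 in, q out → z = 68
No improving column remains; optimal.

3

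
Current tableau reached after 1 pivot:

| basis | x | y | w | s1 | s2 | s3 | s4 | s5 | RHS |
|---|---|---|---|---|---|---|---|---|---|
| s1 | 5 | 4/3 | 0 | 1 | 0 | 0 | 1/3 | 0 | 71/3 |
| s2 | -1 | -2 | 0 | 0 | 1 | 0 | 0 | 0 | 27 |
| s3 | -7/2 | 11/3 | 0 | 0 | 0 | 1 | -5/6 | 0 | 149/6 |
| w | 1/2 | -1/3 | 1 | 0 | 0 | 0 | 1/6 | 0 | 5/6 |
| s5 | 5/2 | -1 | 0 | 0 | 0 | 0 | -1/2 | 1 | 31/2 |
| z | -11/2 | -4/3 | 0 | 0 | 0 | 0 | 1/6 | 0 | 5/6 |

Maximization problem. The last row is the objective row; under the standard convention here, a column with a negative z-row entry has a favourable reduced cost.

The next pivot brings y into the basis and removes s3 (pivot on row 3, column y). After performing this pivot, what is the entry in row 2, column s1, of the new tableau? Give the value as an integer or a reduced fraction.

0

Pivot element is row 3, column y: 11/3.
Normalize row 3: new (row 3, s1) = 0/(11/3) = 0.
row 2 ← row 2 − (-2)·(new row 3): 0 − (-2)·0 = 0.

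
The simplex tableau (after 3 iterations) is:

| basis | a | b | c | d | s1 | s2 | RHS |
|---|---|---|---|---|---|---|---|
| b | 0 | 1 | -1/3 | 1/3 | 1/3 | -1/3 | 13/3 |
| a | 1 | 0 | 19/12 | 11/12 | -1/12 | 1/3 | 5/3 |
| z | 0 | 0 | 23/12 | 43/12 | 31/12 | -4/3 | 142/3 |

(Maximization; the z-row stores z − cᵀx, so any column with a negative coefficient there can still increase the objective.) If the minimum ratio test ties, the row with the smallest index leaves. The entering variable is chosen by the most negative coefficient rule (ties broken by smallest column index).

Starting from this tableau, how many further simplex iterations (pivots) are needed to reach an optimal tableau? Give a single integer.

1

pivot: s2 in, a out → z = 54
No improving column remains; optimal.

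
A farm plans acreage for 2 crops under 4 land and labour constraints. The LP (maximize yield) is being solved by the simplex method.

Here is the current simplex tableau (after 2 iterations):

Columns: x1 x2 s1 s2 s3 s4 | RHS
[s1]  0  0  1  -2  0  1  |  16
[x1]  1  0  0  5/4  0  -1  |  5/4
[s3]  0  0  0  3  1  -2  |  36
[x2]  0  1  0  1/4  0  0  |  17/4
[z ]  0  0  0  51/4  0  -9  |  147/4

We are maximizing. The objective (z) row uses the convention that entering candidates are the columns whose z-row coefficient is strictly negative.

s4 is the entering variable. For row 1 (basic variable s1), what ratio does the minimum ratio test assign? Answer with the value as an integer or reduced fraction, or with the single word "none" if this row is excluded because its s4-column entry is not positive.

16

Ratio = RHS / (s4 entry) = 16 / 1 = 16.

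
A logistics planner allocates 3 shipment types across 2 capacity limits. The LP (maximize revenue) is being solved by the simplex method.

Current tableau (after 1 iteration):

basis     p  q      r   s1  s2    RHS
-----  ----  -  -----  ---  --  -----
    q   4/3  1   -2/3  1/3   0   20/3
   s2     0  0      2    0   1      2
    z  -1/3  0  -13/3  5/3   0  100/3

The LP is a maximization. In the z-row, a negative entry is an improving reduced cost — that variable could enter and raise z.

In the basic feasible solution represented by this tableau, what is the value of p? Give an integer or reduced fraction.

p is nonbasic (not in the basis column), so its value in the current BFS is 0.

0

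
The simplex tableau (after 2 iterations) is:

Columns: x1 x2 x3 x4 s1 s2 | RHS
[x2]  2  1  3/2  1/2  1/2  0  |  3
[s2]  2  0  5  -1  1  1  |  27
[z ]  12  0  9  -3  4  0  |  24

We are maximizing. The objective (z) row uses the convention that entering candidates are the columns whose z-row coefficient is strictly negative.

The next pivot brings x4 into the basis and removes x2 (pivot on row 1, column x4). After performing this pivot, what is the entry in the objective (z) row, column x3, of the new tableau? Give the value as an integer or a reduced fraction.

Pivot element is row 1, column x4: 1/2.
Normalize row 1: new (row 1, x3) = (3/2)/(1/2) = 3.
z-row ← z-row − (-3)·(new row 1): 9 − (-3)·3 = 18.

18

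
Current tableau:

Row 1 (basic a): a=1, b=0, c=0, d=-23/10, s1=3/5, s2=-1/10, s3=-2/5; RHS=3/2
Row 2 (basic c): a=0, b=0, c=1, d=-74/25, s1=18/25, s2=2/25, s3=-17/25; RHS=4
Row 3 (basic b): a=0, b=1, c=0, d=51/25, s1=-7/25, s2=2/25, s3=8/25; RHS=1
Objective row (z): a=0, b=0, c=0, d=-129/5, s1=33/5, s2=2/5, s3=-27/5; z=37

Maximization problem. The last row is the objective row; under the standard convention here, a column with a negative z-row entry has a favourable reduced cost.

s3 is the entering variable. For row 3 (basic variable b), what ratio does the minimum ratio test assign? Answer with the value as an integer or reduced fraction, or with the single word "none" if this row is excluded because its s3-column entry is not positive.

25/8

Ratio = RHS / (s3 entry) = 1 / (8/25) = 25/8.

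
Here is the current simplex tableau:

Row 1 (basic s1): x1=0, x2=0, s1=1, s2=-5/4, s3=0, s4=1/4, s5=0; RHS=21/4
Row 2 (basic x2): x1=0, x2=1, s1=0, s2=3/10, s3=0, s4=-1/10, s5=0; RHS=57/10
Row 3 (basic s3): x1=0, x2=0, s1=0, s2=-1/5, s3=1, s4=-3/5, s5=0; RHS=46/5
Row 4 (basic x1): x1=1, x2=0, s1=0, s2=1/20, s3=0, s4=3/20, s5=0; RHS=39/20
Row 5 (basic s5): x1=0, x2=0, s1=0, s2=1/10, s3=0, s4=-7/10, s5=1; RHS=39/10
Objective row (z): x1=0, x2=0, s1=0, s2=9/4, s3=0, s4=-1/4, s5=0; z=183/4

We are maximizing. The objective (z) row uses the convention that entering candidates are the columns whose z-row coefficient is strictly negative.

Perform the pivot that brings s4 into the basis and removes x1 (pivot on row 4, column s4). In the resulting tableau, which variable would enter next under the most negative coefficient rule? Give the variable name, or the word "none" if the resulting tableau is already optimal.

none

Pivot element 3/20. New z-row = old z-row − (-1/4)·(row 4/(3/20)).
Updated z-row coefficients: x1: 5/3, x2: 0, s1: 0, s2: 7/3, s3: 0, s4: 0, s5: 0.
No coefficient is strictly negative; the tableau after this pivot is optimal.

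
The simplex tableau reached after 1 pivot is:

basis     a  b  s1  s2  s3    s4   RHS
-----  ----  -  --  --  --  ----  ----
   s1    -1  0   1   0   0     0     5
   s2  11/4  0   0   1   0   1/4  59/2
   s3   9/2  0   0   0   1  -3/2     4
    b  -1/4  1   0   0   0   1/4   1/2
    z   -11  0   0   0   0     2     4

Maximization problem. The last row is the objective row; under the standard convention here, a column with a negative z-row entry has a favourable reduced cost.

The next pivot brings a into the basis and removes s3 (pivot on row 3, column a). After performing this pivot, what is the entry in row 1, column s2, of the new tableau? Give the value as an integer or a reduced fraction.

Pivot element is row 3, column a: 9/2.
Normalize row 3: new (row 3, s2) = 0/(9/2) = 0.
row 1 ← row 1 − (-1)·(new row 3): 0 − (-1)·0 = 0.

0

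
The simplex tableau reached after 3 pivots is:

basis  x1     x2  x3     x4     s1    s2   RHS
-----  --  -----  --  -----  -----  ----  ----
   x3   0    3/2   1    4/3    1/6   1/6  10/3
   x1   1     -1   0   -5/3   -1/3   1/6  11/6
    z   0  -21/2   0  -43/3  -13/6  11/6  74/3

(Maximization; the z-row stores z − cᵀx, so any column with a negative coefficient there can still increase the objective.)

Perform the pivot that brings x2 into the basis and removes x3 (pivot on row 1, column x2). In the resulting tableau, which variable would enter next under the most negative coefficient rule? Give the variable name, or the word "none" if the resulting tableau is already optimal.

x4

Pivot element 3/2. New z-row = old z-row − (-21/2)·(row 1/(3/2)).
Updated z-row coefficients: x1: 0, x2: 0, x3: 7, x4: -5, s1: -1, s2: 3.
The most negative is -5 in column x4, so x4 would enter next.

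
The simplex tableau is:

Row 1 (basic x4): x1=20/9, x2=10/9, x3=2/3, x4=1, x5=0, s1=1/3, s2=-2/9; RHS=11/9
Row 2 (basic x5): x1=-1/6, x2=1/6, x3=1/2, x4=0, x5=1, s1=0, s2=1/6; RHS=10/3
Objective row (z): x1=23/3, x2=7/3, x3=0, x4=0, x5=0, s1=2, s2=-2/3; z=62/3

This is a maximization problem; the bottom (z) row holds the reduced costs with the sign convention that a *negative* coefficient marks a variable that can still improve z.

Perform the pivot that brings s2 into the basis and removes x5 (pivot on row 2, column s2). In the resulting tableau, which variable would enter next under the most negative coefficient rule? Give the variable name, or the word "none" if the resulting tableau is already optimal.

Pivot element 1/6. New z-row = old z-row − (-2/3)·(row 2/(1/6)).
Updated z-row coefficients: x1: 7, x2: 3, x3: 2, x4: 0, x5: 4, s1: 2, s2: 0.
No coefficient is strictly negative; the tableau after this pivot is optimal.

none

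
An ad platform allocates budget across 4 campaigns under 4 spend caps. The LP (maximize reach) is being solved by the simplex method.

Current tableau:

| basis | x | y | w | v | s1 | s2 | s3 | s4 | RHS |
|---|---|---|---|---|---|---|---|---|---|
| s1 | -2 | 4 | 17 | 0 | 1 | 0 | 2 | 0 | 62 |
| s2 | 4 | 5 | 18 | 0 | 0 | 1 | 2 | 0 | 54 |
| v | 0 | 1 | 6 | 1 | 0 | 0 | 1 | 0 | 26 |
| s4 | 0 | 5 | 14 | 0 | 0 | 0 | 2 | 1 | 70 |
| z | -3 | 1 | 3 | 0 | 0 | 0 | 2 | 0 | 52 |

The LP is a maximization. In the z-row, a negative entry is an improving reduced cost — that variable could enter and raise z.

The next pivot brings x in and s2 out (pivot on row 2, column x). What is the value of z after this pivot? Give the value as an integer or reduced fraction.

Minimum ratio for x: 54/4 = 27/2.
z changes by −(z-row coeff of x)·ratio = −(-3)·(27/2) = 81/2.
New z = 52 + (81/2) = 185/2.

185/2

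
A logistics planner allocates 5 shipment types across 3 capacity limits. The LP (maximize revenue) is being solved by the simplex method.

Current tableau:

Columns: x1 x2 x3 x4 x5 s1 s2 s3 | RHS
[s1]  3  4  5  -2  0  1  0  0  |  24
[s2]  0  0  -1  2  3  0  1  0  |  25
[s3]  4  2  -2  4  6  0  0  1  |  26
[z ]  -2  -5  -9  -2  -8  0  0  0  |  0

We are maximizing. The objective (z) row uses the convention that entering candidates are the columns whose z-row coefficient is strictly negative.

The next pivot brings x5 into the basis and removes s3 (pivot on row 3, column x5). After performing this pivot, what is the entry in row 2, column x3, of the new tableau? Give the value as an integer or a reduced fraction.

Pivot element is row 3, column x5: 6.
Normalize row 3: new (row 3, x3) = (-2)/6 = -1/3.
row 2 ← row 2 − 3·(new row 3): -1 − 3·(-1/3) = 0.

0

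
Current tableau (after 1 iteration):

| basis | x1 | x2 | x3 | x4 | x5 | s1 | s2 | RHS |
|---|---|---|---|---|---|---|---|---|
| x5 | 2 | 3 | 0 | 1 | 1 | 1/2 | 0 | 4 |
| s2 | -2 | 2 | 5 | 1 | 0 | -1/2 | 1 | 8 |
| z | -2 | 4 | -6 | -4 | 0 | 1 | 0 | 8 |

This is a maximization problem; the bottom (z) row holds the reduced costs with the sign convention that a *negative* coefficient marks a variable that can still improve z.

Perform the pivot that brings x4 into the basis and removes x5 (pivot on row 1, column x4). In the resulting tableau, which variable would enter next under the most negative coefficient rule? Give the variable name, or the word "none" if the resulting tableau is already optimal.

x3

Pivot element 1. New z-row = old z-row − (-4)·(row 1/1).
Updated z-row coefficients: x1: 6, x2: 16, x3: -6, x4: 0, x5: 4, s1: 3, s2: 0.
The most negative is -6 in column x3, so x3 would enter next.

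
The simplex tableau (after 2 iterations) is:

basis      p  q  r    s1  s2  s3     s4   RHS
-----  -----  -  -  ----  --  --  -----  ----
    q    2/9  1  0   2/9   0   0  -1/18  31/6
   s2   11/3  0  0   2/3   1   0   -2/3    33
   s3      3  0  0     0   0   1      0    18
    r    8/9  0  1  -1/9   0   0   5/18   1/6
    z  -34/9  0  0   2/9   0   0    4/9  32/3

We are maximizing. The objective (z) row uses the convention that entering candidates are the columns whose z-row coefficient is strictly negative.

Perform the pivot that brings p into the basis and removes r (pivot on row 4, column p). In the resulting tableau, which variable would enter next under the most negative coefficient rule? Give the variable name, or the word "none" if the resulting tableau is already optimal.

Pivot element 8/9. New z-row = old z-row − (-34/9)·(row 4/(8/9)).
Updated z-row coefficients: p: 0, q: 0, r: 17/4, s1: -1/4, s2: 0, s3: 0, s4: 13/8.
The most negative is -1/4 in column s1, so s1 would enter next.

s1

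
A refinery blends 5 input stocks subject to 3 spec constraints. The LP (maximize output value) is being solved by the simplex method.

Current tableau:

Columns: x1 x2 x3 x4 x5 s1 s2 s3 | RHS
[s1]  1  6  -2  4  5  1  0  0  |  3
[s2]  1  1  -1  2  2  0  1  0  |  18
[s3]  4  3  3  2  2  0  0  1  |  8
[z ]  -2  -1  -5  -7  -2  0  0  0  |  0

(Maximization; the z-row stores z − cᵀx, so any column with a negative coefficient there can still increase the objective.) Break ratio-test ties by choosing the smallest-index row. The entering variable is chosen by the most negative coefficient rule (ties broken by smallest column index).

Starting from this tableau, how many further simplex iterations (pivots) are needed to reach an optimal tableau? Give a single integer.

pivot: x4 in, s1 out → z = 21/4
pivot: x3 in, s3 out → z = 305/16
No improving column remains; optimal.

2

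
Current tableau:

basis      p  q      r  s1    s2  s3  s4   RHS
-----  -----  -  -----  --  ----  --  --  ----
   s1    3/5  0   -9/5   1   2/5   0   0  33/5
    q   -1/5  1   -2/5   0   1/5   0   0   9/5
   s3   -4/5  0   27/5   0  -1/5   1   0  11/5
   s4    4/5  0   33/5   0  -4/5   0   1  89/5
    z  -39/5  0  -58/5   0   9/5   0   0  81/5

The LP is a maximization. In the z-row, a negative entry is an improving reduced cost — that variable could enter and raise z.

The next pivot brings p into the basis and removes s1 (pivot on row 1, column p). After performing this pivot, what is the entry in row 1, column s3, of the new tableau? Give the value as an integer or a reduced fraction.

0

Pivot element is row 1, column p: 3/5.
Normalize row 1: new (row 1, s3) = 0/(3/5) = 0.
Row 1 is the pivot row, so the entry is 0.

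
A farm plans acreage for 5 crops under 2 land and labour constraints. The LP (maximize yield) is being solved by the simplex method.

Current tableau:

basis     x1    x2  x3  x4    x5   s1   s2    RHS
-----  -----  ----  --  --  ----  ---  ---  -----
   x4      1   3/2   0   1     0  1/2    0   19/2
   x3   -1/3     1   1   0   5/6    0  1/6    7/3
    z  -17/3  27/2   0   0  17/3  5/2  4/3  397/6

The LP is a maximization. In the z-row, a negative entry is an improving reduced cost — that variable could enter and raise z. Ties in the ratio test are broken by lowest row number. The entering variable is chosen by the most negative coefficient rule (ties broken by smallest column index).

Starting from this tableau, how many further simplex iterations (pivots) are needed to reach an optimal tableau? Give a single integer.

pivot: x1 in, x4 out → z = 120
No improving column remains; optimal.

1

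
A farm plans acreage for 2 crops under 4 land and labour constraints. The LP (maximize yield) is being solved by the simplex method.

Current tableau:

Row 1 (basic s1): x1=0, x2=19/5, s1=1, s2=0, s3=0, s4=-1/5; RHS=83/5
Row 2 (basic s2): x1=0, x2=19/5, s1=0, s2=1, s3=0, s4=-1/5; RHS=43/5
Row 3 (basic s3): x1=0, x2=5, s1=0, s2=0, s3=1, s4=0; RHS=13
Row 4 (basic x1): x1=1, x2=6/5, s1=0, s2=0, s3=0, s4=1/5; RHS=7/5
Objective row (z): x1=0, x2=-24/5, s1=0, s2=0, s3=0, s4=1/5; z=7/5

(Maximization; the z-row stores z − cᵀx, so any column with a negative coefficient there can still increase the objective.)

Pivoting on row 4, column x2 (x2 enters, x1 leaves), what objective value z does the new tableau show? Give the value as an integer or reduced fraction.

Minimum ratio for x2: (7/5)/(6/5) = 7/6.
z changes by −(z-row coeff of x2)·ratio = −(-24/5)·(7/6) = 28/5.
New z = 7/5 + (28/5) = 7.

7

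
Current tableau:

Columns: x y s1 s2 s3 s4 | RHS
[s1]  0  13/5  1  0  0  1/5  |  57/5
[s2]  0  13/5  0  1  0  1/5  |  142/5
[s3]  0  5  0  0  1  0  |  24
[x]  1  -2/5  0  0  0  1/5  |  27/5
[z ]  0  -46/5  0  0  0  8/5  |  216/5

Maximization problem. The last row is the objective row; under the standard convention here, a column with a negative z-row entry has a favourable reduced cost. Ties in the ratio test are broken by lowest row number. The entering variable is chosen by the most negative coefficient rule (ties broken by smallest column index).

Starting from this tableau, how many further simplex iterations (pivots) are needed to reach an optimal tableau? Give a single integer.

pivot: y in, s1 out → z = 1086/13
No improving column remains; optimal.

1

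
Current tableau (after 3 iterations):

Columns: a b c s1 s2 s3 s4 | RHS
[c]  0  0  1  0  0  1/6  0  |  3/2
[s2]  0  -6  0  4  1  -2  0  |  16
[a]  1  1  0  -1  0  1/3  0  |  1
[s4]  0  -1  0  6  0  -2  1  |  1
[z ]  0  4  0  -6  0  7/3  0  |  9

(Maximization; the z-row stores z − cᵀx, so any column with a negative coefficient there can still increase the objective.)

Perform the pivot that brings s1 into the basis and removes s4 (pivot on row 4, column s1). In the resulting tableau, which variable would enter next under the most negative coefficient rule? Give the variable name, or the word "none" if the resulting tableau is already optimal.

Pivot element 6. New z-row = old z-row − (-6)·(row 4/6).
Updated z-row coefficients: a: 0, b: 3, c: 0, s1: 0, s2: 0, s3: 1/3, s4: 1.
No coefficient is strictly negative; the tableau after this pivot is optimal.

none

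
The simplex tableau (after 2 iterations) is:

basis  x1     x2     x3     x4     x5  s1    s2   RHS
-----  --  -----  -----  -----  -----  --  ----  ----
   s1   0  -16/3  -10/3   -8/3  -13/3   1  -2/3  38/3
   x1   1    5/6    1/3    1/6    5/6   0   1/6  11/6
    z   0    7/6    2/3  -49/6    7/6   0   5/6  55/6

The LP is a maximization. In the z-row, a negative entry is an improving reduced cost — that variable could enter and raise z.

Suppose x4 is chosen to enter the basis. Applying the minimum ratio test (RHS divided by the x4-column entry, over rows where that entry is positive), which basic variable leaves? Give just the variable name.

Ratios: row 1 (s1): entry -8/3 ≤ 0, skip; row 2 (x1): (11/6)/(1/6) = 11.
Minimum ratio 11 is in the x1 row, so x1 leaves.

x1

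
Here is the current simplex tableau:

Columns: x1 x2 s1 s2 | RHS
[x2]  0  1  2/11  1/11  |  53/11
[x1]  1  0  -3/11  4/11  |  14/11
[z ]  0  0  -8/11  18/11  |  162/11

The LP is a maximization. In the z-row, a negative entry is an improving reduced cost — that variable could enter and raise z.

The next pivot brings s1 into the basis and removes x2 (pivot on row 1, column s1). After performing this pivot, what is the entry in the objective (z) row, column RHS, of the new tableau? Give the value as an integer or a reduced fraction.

34

Pivot element is row 1, column s1: 2/11.
Normalize row 1: new (row 1, RHS) = (53/11)/(2/11) = 53/2.
z-row ← z-row − (-8/11)·(new row 1): 162/11 − (-8/11)·(53/2) = 34.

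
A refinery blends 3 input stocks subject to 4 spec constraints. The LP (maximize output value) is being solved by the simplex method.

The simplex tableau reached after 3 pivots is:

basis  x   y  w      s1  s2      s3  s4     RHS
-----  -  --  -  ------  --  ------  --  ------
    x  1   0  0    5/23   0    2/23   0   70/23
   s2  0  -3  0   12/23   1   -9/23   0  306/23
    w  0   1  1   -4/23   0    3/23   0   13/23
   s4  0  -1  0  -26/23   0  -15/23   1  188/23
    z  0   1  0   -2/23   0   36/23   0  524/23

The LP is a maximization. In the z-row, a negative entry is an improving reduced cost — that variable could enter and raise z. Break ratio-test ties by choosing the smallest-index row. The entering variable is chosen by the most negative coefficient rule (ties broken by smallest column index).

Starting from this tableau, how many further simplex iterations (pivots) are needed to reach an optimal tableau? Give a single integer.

pivot: s1 in, x out → z = 24
No improving column remains; optimal.

1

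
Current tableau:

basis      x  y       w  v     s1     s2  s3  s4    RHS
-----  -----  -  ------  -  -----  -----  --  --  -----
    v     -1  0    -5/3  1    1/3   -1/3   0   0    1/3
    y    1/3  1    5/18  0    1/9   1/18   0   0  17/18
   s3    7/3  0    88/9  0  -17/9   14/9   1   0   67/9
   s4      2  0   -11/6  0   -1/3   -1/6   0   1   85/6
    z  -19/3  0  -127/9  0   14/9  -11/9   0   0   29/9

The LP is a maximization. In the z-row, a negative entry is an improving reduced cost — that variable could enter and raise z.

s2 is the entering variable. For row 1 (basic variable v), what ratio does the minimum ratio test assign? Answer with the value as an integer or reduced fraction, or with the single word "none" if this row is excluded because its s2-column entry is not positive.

The s2 entry in row 1 is -1/3 ≤ 0, so this row gives no ratio.

none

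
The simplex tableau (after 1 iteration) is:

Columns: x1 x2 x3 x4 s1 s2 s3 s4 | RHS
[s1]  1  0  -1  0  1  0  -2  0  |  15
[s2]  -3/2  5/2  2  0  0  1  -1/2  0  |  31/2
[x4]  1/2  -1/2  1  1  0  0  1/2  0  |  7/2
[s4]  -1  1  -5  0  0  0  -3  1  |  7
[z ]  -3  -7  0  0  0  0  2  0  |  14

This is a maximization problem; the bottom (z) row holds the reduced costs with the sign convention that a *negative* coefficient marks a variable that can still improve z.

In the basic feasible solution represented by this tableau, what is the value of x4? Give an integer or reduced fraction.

7/2

x4 is basic (row 3); its value is the RHS of that row: 7/2.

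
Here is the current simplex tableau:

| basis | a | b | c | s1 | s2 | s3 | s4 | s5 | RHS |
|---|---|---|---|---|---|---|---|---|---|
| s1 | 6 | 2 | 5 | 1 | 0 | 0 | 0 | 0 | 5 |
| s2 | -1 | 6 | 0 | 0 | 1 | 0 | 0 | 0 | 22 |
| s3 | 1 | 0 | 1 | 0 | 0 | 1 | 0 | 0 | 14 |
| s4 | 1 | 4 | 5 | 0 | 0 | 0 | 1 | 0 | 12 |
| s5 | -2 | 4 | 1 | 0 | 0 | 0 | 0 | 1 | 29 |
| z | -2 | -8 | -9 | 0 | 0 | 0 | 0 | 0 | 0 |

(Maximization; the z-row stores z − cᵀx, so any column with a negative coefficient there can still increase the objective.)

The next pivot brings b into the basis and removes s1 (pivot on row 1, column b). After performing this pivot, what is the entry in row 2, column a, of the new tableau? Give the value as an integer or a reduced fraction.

-19

Pivot element is row 1, column b: 2.
Normalize row 1: new (row 1, a) = 6/2 = 3.
row 2 ← row 2 − 6·(new row 1): -1 − 6·3 = -19.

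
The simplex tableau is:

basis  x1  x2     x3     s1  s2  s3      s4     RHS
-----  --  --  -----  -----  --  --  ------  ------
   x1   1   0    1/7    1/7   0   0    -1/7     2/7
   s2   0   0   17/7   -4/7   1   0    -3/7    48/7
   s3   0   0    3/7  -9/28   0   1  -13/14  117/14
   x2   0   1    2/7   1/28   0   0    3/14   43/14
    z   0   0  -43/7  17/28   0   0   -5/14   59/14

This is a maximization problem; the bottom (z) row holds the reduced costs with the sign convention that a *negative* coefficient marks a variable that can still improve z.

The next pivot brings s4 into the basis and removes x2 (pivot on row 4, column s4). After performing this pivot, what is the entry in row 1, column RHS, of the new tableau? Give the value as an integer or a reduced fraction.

7/3

Pivot element is row 4, column s4: 3/14.
Normalize row 4: new (row 4, RHS) = (43/14)/(3/14) = 43/3.
row 1 ← row 1 − (-1/7)·(new row 4): 2/7 − (-1/7)·(43/3) = 7/3.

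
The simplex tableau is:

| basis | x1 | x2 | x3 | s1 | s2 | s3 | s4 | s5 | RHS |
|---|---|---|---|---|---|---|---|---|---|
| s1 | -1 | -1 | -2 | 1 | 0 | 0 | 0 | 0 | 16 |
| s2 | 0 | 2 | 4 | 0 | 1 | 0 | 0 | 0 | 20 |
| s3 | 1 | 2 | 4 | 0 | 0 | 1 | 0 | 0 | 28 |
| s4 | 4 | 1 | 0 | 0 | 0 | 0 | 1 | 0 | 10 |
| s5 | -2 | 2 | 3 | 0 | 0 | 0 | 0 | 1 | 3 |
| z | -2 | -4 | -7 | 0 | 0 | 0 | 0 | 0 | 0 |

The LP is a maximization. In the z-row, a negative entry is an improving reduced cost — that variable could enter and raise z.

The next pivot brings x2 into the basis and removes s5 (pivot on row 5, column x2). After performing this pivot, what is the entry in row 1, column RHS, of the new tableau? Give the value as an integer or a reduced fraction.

35/2

Pivot element is row 5, column x2: 2.
Normalize row 5: new (row 5, RHS) = 3/2 = 3/2.
row 1 ← row 1 − (-1)·(new row 5): 16 − (-1)·(3/2) = 35/2.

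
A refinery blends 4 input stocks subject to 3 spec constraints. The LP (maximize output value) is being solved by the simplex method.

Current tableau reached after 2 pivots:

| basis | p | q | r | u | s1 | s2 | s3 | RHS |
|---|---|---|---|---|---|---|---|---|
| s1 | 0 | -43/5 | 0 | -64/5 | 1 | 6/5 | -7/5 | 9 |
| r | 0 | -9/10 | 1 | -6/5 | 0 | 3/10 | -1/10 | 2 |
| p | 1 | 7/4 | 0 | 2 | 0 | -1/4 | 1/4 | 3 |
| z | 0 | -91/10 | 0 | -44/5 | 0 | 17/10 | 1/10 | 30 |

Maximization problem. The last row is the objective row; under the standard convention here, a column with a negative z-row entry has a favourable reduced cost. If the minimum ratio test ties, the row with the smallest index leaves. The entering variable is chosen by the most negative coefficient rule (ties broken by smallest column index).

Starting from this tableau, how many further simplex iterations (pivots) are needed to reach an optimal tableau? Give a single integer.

1

pivot: q in, p out → z = 228/5
No improving column remains; optimal.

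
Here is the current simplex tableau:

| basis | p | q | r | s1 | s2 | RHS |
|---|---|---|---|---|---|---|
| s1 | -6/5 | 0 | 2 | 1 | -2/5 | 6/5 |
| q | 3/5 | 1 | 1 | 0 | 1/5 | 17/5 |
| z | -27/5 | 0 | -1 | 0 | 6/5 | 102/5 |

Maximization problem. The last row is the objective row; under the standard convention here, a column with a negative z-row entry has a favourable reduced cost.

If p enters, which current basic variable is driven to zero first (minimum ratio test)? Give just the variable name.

q

Ratios: row 1 (s1): entry -6/5 ≤ 0, skip; row 2 (q): (17/5)/(3/5) = 17/3.
Minimum ratio 17/3 is in the q row, so q leaves.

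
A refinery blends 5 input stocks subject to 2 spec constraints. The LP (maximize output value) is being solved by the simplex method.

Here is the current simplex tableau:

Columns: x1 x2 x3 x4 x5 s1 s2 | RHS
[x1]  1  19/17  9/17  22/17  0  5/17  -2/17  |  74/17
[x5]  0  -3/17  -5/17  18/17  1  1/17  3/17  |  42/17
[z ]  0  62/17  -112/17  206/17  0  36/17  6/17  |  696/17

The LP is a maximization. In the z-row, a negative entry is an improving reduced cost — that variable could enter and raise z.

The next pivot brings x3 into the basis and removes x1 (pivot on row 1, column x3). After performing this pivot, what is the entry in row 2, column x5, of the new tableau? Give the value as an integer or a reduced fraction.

Pivot element is row 1, column x3: 9/17.
Normalize row 1: new (row 1, x5) = 0/(9/17) = 0.
row 2 ← row 2 − (-5/17)·(new row 1): 1 − (-5/17)·0 = 1.

1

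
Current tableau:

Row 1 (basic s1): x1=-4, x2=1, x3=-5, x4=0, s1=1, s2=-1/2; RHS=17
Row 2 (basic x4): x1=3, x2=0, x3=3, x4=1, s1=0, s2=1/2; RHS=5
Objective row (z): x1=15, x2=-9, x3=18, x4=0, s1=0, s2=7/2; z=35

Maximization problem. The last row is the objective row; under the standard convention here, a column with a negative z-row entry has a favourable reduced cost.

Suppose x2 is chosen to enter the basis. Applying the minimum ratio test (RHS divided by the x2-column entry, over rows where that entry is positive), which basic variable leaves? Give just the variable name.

s1

Ratios: row 1 (s1): 17/1 = 17; row 2 (x4): entry 0 ≤ 0, skip.
Minimum ratio 17 is in the s1 row, so s1 leaves.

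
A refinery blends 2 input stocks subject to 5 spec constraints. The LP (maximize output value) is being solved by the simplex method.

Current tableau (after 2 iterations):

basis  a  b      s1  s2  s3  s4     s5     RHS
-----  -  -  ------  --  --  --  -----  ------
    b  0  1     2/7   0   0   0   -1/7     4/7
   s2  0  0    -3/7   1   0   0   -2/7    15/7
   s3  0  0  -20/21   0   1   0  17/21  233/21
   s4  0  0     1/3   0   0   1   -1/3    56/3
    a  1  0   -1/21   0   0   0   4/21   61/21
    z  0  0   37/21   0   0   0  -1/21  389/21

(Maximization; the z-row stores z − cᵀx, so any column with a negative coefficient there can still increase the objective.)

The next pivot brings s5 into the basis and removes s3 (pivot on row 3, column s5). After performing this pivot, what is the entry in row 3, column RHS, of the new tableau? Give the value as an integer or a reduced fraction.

233/17

Pivot element is row 3, column s5: 17/21.
Normalize row 3: new (row 3, RHS) = (233/21)/(17/21) = 233/17.
Row 3 is the pivot row, so the entry is 233/17.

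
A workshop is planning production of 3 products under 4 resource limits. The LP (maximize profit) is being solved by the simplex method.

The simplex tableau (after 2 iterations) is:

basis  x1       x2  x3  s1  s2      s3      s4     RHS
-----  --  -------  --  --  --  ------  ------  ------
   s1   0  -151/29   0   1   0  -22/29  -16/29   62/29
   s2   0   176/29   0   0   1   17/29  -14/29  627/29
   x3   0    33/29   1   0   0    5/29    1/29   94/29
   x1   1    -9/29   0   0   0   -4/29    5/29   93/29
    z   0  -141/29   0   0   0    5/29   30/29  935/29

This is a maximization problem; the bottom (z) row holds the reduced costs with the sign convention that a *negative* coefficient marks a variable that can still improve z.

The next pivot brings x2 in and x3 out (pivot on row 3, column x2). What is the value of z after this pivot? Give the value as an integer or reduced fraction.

507/11

Minimum ratio for x2: (94/29)/(33/29) = 94/33.
z changes by −(z-row coeff of x2)·ratio = −(-141/29)·(94/33) = 4418/319.
New z = 935/29 + (4418/319) = 507/11.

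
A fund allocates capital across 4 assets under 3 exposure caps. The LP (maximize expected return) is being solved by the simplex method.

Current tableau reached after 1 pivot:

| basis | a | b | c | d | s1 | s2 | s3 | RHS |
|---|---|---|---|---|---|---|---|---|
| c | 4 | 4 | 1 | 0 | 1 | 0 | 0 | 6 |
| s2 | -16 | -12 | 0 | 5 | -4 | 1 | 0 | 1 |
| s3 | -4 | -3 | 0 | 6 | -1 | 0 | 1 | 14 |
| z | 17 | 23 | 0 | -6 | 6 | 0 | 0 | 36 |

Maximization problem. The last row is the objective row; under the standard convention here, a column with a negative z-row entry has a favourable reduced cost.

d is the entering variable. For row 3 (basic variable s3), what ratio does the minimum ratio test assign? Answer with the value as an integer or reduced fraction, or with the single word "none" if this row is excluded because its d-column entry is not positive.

7/3

Ratio = RHS / (d entry) = 14 / 6 = 7/3.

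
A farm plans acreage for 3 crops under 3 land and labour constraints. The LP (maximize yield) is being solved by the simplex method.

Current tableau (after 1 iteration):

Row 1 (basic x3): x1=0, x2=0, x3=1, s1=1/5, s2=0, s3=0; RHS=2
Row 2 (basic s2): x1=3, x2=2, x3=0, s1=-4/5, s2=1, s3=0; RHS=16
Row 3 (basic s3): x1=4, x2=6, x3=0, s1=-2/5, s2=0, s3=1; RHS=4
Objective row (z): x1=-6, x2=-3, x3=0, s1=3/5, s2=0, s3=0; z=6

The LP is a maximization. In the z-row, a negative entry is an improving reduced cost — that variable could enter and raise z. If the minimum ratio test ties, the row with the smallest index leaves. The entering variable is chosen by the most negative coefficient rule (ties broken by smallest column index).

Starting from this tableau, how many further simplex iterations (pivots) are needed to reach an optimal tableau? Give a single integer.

1

pivot: x1 in, s3 out → z = 12
No improving column remains; optimal.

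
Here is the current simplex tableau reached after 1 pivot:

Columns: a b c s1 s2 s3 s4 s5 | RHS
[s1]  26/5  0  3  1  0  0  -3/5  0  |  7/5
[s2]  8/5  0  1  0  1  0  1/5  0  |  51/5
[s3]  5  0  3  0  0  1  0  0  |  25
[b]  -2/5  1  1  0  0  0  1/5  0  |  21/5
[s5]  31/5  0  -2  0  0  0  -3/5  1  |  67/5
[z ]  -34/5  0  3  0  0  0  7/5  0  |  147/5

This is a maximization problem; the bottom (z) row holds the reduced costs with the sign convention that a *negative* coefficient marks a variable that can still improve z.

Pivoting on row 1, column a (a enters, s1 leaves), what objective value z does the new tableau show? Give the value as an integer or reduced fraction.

406/13

Minimum ratio for a: (7/5)/(26/5) = 7/26.
z changes by −(z-row coeff of a)·ratio = −(-34/5)·(7/26) = 119/65.
New z = 147/5 + (119/65) = 406/13.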